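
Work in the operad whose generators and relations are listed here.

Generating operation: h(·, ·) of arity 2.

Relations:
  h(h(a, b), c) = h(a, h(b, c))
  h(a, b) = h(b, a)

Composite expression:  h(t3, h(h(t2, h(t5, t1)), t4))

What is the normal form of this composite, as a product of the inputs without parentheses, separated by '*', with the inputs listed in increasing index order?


t1 * t2 * t3 * t4 * t5

Shape and order are irrelevant to h; the t-input set decides.
h(t5, t1) unparenthesizes to t5 * t1
h(t2, h(t5, t1)) unparenthesizes to t2 * t5 * t1
h(h(t2, h(t5, t1)), t4) unparenthesizes to t2 * t5 * t1 * t4
h(t3, h(h(t2, h(t5, t1)), t4)) unparenthesizes to t3 * t2 * t5 * t1 * t4
putting the inputs in ascending order: t1 * t2 * t3 * t4 * t5


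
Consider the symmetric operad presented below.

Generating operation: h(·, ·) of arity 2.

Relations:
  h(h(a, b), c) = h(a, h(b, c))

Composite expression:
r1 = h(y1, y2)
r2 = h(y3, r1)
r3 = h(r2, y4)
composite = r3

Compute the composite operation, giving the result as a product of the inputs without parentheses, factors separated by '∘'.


y3 ∘ y1 ∘ y2 ∘ y4

Associativity of h dissolves the nesting; only the y-input order survives.
h(y1, y2) linearizes to y1 ∘ y2
h(y3, h(y1, y2)) linearizes to y3 ∘ y1 ∘ y2
h(h(y3, h(y1, y2)), y4) linearizes to y3 ∘ y1 ∘ y2 ∘ y4


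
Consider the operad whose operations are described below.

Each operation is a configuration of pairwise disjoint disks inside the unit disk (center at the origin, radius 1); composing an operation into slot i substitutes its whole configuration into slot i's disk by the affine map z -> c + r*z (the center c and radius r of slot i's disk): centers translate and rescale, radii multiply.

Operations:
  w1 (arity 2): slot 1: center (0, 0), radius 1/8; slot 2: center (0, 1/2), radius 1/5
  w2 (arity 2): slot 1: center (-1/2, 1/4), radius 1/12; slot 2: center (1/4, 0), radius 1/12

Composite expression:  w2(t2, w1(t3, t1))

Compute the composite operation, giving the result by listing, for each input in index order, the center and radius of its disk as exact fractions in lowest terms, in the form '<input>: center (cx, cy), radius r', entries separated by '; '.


t1: center (1/4, 1/24), radius 1/60; t2: center (-1/2, 1/4), radius 1/12; t3: center (1/4, 0), radius 1/96

Affine substitution under w2: radii multiply and t-centers shift.
input t2: composing its 1 substitution step yields center (-1/2, 1/4), radius 1/12
input t3: composing its 2 substitution steps yields center (1/4, 0), radius 1/96
input t1: composing its 2 substitution steps yields center (1/4, 1/24), radius 1/60


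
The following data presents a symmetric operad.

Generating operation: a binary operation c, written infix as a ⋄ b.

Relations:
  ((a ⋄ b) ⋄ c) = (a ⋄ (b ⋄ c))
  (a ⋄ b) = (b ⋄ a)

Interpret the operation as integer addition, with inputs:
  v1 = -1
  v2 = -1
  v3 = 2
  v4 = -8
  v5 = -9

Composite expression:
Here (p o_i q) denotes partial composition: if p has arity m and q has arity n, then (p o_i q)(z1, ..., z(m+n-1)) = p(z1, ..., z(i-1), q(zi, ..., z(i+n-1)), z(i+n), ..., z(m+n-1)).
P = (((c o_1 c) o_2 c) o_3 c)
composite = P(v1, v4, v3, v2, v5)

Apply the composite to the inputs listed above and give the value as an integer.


-17

(v3 ⋄ v2) = 1
(v4 ⋄ (v3 ⋄ v2)) = -7
(v1 ⋄ (v4 ⋄ (v3 ⋄ v2))) = -8
((v1 ⋄ (v4 ⋄ (v3 ⋄ v2))) ⋄ v5) = -17


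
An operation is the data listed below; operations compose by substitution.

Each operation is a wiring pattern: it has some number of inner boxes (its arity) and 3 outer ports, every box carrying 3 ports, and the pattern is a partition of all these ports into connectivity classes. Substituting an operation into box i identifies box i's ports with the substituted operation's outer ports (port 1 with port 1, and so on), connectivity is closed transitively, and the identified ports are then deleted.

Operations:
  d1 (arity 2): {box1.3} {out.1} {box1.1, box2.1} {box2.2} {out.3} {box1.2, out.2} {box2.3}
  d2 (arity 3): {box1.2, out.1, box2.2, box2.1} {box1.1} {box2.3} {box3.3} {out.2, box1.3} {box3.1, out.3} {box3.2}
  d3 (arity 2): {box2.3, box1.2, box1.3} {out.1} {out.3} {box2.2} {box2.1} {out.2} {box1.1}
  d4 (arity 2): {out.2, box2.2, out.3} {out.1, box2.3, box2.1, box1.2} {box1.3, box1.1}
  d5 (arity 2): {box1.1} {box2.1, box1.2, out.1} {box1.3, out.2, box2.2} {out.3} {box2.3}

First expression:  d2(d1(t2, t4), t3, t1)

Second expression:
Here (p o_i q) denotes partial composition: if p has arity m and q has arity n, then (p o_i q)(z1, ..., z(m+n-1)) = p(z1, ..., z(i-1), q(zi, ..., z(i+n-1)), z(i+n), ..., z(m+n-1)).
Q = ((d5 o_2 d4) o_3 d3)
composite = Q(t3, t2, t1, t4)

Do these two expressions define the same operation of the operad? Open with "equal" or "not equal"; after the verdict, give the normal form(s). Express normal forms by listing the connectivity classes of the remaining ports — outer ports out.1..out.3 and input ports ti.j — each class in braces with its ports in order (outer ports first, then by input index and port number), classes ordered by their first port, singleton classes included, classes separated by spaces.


not equal; first: {out.1, t2.2, t3.1, t3.2} {out.2} {out.3, t1.1} {t1.2} {t1.3} {t2.1, t4.1} {t2.3} {t3.3} {t4.2} {t4.3}; second: {out.1, t2.2, t3.2} {out.2, t3.3} {out.3} {t1.1} {t1.2, t1.3, t4.3} {t2.1, t2.3} {t3.1} {t4.1} {t4.2}

The first expression, normalized: {out.1, t2.2, t3.1, t3.2} {out.2} {out.3, t1.1} {t1.2} {t1.3} {t2.1, t4.1} {t2.3} {t3.3} {t4.2} {t4.3}
The second expression, normalized: {out.1, t2.2, t3.2} {out.2, t3.3} {out.3} {t1.1} {t1.2, t1.3, t4.3} {t2.1, t2.3} {t3.1} {t4.1} {t4.2}
They disagree, so not equal.


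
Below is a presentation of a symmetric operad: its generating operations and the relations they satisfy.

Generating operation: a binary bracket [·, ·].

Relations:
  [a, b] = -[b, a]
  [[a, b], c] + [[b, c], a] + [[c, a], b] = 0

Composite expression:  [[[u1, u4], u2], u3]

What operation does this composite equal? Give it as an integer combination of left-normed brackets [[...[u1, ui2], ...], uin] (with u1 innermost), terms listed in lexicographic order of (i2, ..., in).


[[[u1, u4], u2], u3]

Skip Jacobi rewriting: expand, keep u1-initial words, read off terms.
Composite bracket: [[[u1, u4], u2], u3]
The bracket unfolds into 8 signed words via [a, b] = ab - ba (2^3 = 8).
Words beginning with u1 determine it all:
  word u1u4u2u3 has sign +1, contributing +[[[u1, u4], u2], u3]


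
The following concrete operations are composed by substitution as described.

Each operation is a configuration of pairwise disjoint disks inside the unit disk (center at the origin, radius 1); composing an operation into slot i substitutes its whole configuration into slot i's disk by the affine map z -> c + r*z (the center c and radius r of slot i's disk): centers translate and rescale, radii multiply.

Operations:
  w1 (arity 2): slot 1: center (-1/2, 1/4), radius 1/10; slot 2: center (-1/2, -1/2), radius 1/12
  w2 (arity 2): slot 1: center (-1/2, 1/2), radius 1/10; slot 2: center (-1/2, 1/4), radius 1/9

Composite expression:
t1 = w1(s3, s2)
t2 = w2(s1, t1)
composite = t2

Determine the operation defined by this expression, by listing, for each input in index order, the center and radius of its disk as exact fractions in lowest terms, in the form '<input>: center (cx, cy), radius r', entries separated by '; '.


Follow each s-input down from w2: c' goes to c + r*c', radius to r*r'.
input s1: applying the 1 nested substitution gives center (-1/2, 1/2), radius 1/10
input s3: applying the 2 nested substitutions gives center (-5/9, 5/18), radius 1/90
input s2: applying the 2 nested substitutions gives center (-5/9, 7/36), radius 1/108

s1: center (-1/2, 1/2), radius 1/10; s2: center (-5/9, 7/36), radius 1/108; s3: center (-5/9, 5/18), radius 1/90


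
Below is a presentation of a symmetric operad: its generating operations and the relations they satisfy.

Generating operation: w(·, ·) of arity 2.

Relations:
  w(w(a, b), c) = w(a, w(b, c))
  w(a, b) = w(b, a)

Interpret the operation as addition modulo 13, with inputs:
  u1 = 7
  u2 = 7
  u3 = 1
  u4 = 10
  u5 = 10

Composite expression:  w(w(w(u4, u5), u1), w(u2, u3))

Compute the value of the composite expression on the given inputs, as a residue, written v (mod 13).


9 (mod 13)

w(u4, u5) = 7
w(w(u4, u5), u1) = 1
w(u2, u3) = 8
w(w(w(u4, u5), u1), w(u2, u3)) = 9


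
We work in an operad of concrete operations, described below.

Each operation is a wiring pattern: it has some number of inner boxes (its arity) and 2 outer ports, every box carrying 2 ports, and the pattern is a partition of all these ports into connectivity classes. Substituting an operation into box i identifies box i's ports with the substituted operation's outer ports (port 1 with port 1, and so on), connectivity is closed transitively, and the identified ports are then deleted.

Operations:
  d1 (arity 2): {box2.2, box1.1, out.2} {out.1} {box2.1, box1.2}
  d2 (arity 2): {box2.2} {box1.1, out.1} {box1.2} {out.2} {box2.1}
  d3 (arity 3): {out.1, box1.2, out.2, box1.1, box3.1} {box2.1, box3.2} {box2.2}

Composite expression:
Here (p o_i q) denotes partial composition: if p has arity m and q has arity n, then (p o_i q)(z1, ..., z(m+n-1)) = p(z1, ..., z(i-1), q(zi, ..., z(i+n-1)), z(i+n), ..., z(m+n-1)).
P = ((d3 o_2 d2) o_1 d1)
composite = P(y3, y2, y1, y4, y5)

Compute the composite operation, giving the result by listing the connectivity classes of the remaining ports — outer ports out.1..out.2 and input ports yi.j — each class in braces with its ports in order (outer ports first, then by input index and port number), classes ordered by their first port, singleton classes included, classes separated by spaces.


{out.1, out.2, y2.2, y3.1, y5.1} {y1.1, y5.2} {y1.2} {y2.1, y3.2} {y4.1} {y4.2}

After gluing at d3, chains via deleted ports link the y-ports.
composing d1 on (y3, y2), with out.j its own outer ports: {out.1} {out.2, y2.2, y3.1} {y2.1, y3.2}
composing d2 on (y1, y4), with out.j its own outer ports: {out.1, y1.1} {out.2} {y1.2} {y4.1} {y4.2}
composing d3 on (y3, y2, y1, y4, y5), with out.j its own outer ports: {out.1, out.2, y2.2, y3.1, y5.1} {y1.1, y5.2} {y1.2} {y2.1, y3.2} {y4.1} {y4.2}


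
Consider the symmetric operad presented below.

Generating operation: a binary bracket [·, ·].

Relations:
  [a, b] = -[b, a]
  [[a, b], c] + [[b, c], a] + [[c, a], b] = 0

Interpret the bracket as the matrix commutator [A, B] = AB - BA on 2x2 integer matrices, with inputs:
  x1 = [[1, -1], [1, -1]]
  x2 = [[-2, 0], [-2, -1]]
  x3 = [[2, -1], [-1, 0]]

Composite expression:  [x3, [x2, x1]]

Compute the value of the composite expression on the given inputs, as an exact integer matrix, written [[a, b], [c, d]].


[[4, -2], [10, -4]]


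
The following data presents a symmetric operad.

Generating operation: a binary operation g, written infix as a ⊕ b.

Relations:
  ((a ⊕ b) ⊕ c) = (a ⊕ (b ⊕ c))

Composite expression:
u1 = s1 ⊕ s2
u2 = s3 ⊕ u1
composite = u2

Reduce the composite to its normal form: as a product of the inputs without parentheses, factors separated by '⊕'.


s3 ⊕ s1 ⊕ s2

Every regrouping of g is equal, so read the s-inputs in written order.
(s1 ⊕ s2) unparenthesizes to s1 ⊕ s2
(s3 ⊕ (s1 ⊕ s2)) unparenthesizes to s3 ⊕ s1 ⊕ s2


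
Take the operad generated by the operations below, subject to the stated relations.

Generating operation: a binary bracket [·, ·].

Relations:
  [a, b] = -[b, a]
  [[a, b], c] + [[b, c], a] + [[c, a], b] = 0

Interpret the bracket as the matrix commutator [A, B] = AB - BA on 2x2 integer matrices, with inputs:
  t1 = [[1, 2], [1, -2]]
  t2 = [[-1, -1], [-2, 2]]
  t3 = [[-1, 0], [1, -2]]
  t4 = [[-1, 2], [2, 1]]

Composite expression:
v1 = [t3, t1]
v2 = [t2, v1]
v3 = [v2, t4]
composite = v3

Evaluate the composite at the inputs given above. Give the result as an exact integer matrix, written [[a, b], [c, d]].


[t3, t1] = [[-2, 2], [2, 2]]
[t2, [t3, t1]] = [[2, -10], [14, -2]]
[[t2, [t3, t1]], t4] = [[-48, -12], [-36, 48]]

[[-48, -12], [-36, 48]]


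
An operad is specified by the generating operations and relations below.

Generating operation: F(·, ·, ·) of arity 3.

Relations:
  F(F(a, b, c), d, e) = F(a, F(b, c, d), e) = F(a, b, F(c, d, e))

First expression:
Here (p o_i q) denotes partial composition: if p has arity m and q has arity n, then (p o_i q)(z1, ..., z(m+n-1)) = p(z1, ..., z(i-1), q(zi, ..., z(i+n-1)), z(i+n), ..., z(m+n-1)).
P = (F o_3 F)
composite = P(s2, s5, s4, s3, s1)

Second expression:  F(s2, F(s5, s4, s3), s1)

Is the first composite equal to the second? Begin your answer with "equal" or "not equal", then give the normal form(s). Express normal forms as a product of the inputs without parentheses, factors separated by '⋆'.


equal: each reduces to s2 ⋆ s5 ⋆ s4 ⋆ s3 ⋆ s1

Reducing the first expression gives s2 ⋆ s5 ⋆ s4 ⋆ s3 ⋆ s1
Reducing the second expression gives s2 ⋆ s5 ⋆ s4 ⋆ s3 ⋆ s1
Same normal form: equal.


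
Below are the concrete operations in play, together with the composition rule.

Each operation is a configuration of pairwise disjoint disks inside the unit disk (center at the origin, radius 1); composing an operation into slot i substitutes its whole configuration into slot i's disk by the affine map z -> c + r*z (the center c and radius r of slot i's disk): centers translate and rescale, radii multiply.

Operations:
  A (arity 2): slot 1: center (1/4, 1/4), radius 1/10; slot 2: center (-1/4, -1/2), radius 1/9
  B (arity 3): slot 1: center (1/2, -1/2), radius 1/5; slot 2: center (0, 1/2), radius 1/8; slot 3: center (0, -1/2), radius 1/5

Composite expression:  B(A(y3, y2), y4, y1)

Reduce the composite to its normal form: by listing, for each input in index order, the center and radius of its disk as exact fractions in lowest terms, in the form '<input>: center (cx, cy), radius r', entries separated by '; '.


Nesting under B composes maps z -> c + r*z down each y-path.
y3 passes through 2 substitutions, ending at center (11/20, -9/20), radius 1/50
y2 passes through 2 substitutions, ending at center (9/20, -3/5), radius 1/45
y4 passes through 1 substitution, ending at center (0, 1/2), radius 1/8
y1 passes through 1 substitution, ending at center (0, -1/2), radius 1/5

y1: center (0, -1/2), radius 1/5; y2: center (9/20, -3/5), radius 1/45; y3: center (11/20, -9/20), radius 1/50; y4: center (0, 1/2), radius 1/8


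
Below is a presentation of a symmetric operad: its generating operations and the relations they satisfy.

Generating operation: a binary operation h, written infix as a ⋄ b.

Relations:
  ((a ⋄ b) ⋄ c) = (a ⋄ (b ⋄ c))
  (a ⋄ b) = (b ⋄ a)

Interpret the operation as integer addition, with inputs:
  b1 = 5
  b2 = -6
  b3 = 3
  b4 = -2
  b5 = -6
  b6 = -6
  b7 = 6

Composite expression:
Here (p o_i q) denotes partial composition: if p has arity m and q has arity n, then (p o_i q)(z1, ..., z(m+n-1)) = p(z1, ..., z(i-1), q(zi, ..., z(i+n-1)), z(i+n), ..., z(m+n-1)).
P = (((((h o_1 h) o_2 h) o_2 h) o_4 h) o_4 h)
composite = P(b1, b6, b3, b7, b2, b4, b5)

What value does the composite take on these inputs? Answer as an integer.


-6

(b6 ⋄ b3) = -3
(b7 ⋄ b2) = 0
((b7 ⋄ b2) ⋄ b4) = -2
((b6 ⋄ b3) ⋄ ((b7 ⋄ b2) ⋄ b4)) = -5
(b1 ⋄ ((b6 ⋄ b3) ⋄ ((b7 ⋄ b2) ⋄ b4))) = 0
((b1 ⋄ ((b6 ⋄ b3) ⋄ ((b7 ⋄ b2) ⋄ b4))) ⋄ b5) = -6


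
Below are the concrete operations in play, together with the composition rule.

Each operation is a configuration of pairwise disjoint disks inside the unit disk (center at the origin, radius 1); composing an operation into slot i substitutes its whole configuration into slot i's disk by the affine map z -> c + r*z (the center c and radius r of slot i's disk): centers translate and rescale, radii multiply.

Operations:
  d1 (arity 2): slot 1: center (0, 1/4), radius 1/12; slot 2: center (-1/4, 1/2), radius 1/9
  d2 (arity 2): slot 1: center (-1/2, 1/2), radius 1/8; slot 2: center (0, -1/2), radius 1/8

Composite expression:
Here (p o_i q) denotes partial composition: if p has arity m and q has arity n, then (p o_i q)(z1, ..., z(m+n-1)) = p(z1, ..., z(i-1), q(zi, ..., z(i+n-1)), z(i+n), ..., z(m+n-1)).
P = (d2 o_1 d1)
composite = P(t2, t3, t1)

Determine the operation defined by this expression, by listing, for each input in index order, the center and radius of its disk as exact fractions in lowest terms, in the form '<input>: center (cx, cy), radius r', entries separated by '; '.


t1: center (0, -1/2), radius 1/8; t2: center (-1/2, 17/32), radius 1/96; t3: center (-17/32, 9/16), radius 1/72

Affine substitution under d2: radii multiply and t-centers shift.
t2 passes through 2 substitutions, ending at center (-1/2, 17/32), radius 1/96
t3 passes through 2 substitutions, ending at center (-17/32, 9/16), radius 1/72
t1 passes through 1 substitution, ending at center (0, -1/2), radius 1/8


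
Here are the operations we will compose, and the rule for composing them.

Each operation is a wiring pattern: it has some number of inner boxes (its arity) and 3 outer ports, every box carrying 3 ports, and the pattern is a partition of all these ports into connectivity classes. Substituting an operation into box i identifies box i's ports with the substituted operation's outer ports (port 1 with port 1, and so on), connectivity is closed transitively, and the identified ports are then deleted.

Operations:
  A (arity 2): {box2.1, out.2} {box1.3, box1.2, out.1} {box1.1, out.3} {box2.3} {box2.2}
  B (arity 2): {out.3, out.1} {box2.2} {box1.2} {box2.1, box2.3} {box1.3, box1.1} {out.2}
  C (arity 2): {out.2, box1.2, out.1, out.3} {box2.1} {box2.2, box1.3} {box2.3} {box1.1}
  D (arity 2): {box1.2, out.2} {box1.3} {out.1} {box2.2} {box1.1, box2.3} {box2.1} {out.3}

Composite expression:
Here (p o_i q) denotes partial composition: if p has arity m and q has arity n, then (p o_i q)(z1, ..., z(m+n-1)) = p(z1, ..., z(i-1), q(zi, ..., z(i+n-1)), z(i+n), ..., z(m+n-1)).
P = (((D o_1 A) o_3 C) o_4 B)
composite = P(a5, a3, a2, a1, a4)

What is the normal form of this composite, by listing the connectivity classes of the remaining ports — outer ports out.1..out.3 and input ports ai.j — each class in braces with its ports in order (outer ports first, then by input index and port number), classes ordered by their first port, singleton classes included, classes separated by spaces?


{out.1} {out.2, a3.1} {out.3} {a1.1, a1.3} {a1.2} {a2.1} {a2.2, a5.2, a5.3} {a2.3} {a3.2} {a3.3} {a4.1, a4.3} {a4.2} {a5.1}


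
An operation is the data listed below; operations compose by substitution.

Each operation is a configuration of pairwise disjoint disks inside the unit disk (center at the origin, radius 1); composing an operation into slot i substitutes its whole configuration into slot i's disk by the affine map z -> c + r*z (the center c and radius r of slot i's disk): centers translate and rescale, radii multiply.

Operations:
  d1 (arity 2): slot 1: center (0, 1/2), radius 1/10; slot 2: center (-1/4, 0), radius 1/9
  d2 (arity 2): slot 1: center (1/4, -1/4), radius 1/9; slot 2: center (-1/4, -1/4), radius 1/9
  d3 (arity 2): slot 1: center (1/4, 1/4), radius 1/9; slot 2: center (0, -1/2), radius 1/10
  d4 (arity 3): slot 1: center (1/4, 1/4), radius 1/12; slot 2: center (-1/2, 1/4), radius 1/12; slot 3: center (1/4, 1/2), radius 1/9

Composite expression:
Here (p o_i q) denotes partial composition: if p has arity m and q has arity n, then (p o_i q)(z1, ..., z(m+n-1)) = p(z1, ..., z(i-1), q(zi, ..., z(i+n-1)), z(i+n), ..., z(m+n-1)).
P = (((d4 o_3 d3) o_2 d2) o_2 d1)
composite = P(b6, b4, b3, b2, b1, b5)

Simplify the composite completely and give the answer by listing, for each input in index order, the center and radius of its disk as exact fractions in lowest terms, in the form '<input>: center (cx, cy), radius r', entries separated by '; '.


b1: center (5/18, 19/36), radius 1/81; b2: center (-25/48, 11/48), radius 1/108; b3: center (-13/27, 11/48), radius 1/972; b4: center (-23/48, 101/432), radius 1/1080; b5: center (1/4, 4/9), radius 1/90; b6: center (1/4, 1/4), radius 1/12

Only the slot chain above each b matters under d4; compose those maps.
for b6, the 1-step affine chain lands on center (1/4, 1/4), radius 1/12
for b4, the 3-step affine chain lands on center (-23/48, 101/432), radius 1/1080
for b3, the 3-step affine chain lands on center (-13/27, 11/48), radius 1/972
for b2, the 2-step affine chain lands on center (-25/48, 11/48), radius 1/108
for b1, the 2-step affine chain lands on center (5/18, 19/36), radius 1/81
for b5, the 2-step affine chain lands on center (1/4, 4/9), radius 1/90


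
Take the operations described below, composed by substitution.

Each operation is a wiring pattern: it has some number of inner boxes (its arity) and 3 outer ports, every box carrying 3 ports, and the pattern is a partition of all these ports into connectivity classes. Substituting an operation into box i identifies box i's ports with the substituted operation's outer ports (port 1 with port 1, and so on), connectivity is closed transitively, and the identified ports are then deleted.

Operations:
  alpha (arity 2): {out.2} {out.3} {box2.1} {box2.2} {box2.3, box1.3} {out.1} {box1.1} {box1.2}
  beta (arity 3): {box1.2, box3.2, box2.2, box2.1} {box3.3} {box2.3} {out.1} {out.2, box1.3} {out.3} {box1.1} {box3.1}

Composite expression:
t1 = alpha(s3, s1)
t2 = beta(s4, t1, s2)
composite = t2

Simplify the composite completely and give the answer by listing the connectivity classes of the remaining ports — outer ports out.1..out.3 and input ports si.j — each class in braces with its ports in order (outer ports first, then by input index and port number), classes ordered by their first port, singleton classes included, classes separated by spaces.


{out.1} {out.2, s4.3} {out.3} {s1.1} {s1.2} {s1.3, s3.3} {s2.1} {s2.2, s4.2} {s2.3} {s3.1} {s3.2} {s4.1}

Reachability decides: close wires over beta-identified ports.
composing alpha on (s3, s1), with out.j its own outer ports: {out.1} {out.2} {out.3} {s1.1} {s1.2} {s1.3, s3.3} {s3.1} {s3.2}
composing beta on (s4, s3, s1, s2), with out.j its own outer ports: {out.1} {out.2, s4.3} {out.3} {s1.1} {s1.2} {s1.3, s3.3} {s2.1} {s2.2, s4.2} {s2.3} {s3.1} {s3.2} {s4.1}


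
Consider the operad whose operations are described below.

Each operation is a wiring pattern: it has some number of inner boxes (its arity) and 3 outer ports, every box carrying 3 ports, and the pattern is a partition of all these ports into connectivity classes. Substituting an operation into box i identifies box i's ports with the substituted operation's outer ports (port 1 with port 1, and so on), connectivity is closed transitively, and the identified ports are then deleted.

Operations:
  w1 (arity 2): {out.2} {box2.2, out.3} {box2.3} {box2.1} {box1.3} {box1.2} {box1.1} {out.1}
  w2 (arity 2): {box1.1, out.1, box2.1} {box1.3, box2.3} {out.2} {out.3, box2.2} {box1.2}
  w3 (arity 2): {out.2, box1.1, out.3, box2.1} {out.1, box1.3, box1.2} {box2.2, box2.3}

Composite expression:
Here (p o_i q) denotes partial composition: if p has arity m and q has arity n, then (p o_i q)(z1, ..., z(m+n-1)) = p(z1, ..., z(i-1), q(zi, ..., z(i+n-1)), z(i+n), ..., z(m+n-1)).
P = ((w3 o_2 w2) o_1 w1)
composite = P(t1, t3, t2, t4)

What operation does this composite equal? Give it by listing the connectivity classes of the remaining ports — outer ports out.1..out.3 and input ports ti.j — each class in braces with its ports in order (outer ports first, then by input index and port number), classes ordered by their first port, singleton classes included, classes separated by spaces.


{out.1, t3.2} {out.2, out.3, t2.1, t4.1} {t1.1} {t1.2} {t1.3} {t2.2} {t2.3, t4.3} {t3.1} {t3.3} {t4.2}


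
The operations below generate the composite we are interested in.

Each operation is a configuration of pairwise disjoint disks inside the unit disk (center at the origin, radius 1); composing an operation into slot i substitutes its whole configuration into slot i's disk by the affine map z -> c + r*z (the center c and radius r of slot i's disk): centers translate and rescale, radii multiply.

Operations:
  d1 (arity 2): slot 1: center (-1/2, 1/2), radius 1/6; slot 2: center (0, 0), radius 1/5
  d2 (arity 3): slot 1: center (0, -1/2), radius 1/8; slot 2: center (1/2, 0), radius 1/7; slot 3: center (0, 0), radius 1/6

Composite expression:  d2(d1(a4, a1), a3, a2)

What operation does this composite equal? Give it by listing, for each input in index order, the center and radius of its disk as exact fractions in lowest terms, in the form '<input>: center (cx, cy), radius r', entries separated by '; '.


a1: center (0, -1/2), radius 1/40; a2: center (0, 0), radius 1/6; a3: center (1/2, 0), radius 1/7; a4: center (-1/16, -7/16), radius 1/48

Nesting under d2 composes maps z -> c + r*z down each a-path.
a4: after 2 affine steps, its disk has center (-1/16, -7/16), radius 1/48
a1: after 2 affine steps, its disk has center (0, -1/2), radius 1/40
a3: after 1 affine step, its disk has center (1/2, 0), radius 1/7
a2: after 1 affine step, its disk has center (0, 0), radius 1/6


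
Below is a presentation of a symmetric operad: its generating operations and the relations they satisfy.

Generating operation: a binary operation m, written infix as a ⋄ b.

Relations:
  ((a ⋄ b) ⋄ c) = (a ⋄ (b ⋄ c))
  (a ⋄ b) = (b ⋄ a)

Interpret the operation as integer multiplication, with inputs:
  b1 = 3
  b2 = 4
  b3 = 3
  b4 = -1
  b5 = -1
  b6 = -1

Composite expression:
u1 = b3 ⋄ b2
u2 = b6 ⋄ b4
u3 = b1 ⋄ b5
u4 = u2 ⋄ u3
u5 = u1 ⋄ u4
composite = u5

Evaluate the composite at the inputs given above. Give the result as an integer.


(b3 ⋄ b2) = 12
(b6 ⋄ b4) = 1
(b1 ⋄ b5) = -3
((b6 ⋄ b4) ⋄ (b1 ⋄ b5)) = -3
((b3 ⋄ b2) ⋄ ((b6 ⋄ b4) ⋄ (b1 ⋄ b5))) = -36

-36


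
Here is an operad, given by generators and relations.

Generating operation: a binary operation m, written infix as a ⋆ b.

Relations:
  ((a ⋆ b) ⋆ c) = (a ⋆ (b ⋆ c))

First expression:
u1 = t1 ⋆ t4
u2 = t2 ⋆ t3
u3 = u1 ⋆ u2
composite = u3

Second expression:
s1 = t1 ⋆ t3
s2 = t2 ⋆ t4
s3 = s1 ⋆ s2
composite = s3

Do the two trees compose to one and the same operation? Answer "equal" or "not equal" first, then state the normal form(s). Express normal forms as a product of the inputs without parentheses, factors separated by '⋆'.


The first expression, normalized: t1 ⋆ t4 ⋆ t2 ⋆ t3
The second expression, normalized: t1 ⋆ t3 ⋆ t2 ⋆ t4
They disagree, so not equal.

not equal; the first gives t1 ⋆ t4 ⋆ t2 ⋆ t3 and the second t1 ⋆ t3 ⋆ t2 ⋆ t4


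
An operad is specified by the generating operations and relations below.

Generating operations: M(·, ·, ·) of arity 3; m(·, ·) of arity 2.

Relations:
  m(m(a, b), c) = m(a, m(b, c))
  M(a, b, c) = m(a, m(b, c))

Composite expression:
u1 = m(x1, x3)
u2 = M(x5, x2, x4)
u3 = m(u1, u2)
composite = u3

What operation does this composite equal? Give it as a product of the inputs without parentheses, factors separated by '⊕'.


x1 ⊕ x3 ⊕ x5 ⊕ x2 ⊕ x4

Every regrouping of m is equal, so read the x-inputs in written order.
m(x1, x3) flattens to x1 ⊕ x3
M(x5, x2, x4) flattens to x5 ⊕ x2 ⊕ x4
m(m(x1, x3), M(x5, x2, x4)) flattens to x1 ⊕ x3 ⊕ x5 ⊕ x2 ⊕ x4


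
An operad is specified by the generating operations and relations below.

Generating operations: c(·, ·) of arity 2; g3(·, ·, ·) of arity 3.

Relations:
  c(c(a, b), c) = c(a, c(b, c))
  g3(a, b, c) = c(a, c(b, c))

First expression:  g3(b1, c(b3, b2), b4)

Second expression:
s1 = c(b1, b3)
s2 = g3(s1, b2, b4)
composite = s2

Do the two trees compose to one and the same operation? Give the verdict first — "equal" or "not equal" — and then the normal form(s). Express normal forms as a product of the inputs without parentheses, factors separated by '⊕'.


The first expression reduces to b1 ⊕ b3 ⊕ b2 ⊕ b4
The second expression reduces to b1 ⊕ b3 ⊕ b2 ⊕ b4
Same normal form: equal.

equal; both compose to b1 ⊕ b3 ⊕ b2 ⊕ b4


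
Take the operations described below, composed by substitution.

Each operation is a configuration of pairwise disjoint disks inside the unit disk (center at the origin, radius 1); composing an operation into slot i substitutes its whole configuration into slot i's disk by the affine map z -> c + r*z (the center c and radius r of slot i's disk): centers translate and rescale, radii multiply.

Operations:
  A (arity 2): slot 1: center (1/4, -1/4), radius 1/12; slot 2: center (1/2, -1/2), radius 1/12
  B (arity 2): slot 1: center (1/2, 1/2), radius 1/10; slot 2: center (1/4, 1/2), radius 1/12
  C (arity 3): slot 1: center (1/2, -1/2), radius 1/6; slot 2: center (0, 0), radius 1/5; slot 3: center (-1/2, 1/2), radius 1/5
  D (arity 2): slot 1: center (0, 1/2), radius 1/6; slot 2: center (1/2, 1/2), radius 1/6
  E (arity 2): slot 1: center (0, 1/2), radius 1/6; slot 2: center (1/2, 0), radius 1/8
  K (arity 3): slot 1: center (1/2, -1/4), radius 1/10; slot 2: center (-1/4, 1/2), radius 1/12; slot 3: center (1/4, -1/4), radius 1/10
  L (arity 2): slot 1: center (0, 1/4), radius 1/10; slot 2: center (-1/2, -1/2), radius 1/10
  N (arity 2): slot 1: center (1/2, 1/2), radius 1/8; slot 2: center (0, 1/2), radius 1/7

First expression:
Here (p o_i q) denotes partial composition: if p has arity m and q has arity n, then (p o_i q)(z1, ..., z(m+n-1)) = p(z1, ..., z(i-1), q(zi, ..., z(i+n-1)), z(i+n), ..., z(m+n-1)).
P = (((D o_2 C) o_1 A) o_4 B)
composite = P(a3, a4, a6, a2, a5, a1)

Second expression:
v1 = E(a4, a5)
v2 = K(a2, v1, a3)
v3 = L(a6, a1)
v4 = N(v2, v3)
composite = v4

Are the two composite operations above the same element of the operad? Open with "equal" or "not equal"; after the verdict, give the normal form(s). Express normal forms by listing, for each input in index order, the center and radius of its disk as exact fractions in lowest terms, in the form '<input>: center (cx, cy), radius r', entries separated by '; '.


not equal — first a1: center (5/12, 7/12), radius 1/30; a2: center (31/60, 31/60), radius 1/300; a3: center (1/24, 11/24), radius 1/72; a4: center (1/12, 5/12), radius 1/72; a5: center (61/120, 31/60), radius 1/360; a6: center (7/12, 5/12), radius 1/36, second a1: center (-1/14, 3/7), radius 1/70; a2: center (9/16, 15/32), radius 1/80; a3: center (17/32, 15/32), radius 1/80; a4: center (15/32, 109/192), radius 1/576; a5: center (91/192, 9/16), radius 1/768; a6: center (0, 15/28), radius 1/70

Reducing the first expression gives a1: center (5/12, 7/12), radius 1/30; a2: center (31/60, 31/60), radius 1/300; a3: center (1/24, 11/24), radius 1/72; a4: center (1/12, 5/12), radius 1/72; a5: center (61/120, 31/60), radius 1/360; a6: center (7/12, 5/12), radius 1/36
Reducing the second expression gives a1: center (-1/14, 3/7), radius 1/70; a2: center (9/16, 15/32), radius 1/80; a3: center (17/32, 15/32), radius 1/80; a4: center (15/32, 109/192), radius 1/576; a5: center (91/192, 9/16), radius 1/768; a6: center (0, 15/28), radius 1/70
The normal forms differ: not equal.


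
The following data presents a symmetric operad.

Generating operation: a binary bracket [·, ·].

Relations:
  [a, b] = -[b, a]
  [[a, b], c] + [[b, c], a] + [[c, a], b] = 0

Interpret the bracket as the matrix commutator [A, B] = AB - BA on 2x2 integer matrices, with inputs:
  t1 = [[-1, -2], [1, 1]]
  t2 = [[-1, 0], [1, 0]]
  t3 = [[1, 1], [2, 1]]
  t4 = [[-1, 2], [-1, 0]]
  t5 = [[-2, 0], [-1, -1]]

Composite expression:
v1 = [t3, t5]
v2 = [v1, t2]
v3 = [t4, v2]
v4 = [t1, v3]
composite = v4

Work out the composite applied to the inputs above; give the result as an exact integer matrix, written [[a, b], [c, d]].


[[1, 46], [22, -1]]


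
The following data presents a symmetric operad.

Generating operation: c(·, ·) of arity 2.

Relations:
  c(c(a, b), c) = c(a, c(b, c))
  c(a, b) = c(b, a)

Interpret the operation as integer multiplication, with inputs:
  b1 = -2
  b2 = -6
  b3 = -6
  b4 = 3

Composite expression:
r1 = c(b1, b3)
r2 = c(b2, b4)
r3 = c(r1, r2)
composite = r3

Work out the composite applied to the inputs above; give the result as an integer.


-216


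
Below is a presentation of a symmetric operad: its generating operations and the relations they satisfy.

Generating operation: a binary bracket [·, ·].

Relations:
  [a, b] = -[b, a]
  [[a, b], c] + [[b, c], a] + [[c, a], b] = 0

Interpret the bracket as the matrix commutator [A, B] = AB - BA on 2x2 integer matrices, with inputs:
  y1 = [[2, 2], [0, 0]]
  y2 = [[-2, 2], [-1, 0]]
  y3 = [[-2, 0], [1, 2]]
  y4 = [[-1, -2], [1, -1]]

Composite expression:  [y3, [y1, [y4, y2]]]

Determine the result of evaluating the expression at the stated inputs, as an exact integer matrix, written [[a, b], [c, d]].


[[8, 32], [8, -8]]

[y4, y2] = [[0, -4], [-2, 0]]
[y1, [y4, y2]] = [[-4, -8], [4, 4]]
[y3, [y1, [y4, y2]]] = [[8, 32], [8, -8]]


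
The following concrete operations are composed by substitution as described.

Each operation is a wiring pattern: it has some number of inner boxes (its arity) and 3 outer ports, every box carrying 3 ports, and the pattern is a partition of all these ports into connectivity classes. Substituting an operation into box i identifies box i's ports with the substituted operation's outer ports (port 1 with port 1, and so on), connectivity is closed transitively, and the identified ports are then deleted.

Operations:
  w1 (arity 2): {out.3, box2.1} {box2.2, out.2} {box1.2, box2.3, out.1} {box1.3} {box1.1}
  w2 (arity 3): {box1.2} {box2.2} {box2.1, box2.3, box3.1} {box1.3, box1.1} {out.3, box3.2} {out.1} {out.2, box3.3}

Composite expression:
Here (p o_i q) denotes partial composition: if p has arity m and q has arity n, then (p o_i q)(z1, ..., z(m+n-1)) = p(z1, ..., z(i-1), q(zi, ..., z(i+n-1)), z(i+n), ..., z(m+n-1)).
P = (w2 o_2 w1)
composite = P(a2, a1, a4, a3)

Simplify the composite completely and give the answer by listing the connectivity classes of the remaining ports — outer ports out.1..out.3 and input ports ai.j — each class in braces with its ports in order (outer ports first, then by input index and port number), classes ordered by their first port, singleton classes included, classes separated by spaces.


{out.1} {out.2, a3.3} {out.3, a3.2} {a1.1} {a1.2, a3.1, a4.1, a4.3} {a1.3} {a2.1, a2.3} {a2.2} {a4.2}


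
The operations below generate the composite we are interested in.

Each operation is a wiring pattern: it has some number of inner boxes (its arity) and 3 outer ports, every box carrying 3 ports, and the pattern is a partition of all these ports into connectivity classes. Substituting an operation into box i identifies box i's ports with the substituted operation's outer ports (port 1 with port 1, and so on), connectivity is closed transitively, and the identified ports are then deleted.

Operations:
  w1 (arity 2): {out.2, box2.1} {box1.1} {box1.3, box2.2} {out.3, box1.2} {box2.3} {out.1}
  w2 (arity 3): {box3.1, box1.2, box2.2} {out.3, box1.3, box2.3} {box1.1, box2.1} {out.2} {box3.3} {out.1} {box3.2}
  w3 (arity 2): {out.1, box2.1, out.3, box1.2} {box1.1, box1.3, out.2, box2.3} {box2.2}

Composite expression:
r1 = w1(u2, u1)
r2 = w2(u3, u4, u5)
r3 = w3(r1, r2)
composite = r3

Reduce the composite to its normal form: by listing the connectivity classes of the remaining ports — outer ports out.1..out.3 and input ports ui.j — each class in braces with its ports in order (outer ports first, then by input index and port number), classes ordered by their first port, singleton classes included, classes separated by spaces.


Connectivity passes through glued w3-boundaries; trace each wire chain.
composing w1 on (u2, u1), with out.j its own outer ports: {out.1} {out.2, u1.1} {out.3, u2.2} {u1.2, u2.3} {u1.3} {u2.1}
composing w2 on (u3, u4, u5), with out.j its own outer ports: {out.1} {out.2} {out.3, u3.3, u4.3} {u3.1, u4.1} {u3.2, u4.2, u5.1} {u5.2} {u5.3}
composing w3 on (u2, u1, u3, u4, u5), with out.j its own outer ports: {out.1, out.3, u1.1} {out.2, u2.2, u3.3, u4.3} {u1.2, u2.3} {u1.3} {u2.1} {u3.1, u4.1} {u3.2, u4.2, u5.1} {u5.2} {u5.3}

{out.1, out.3, u1.1} {out.2, u2.2, u3.3, u4.3} {u1.2, u2.3} {u1.3} {u2.1} {u3.1, u4.1} {u3.2, u4.2, u5.1} {u5.2} {u5.3}


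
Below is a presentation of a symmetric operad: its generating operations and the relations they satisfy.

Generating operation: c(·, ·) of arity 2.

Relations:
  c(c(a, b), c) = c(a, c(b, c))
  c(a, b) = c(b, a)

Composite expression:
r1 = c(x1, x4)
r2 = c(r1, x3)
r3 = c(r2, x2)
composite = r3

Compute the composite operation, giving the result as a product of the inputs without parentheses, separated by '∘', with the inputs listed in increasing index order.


Any arrangement under c is one operation, so sort the x-inputs.
c(x1, x4) reduces to x1 ∘ x4
c(c(x1, x4), x3) reduces to x1 ∘ x4 ∘ x3
c(c(c(x1, x4), x3), x2) reduces to x1 ∘ x4 ∘ x3 ∘ x2
rearranged into index order: x1 ∘ x2 ∘ x3 ∘ x4

x1 ∘ x2 ∘ x3 ∘ x4


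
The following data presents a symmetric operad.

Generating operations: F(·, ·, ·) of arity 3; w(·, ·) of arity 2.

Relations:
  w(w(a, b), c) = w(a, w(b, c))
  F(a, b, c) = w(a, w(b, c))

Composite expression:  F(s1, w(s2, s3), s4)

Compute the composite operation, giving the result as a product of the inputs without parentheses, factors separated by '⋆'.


Key point: F is associative — brackets drop, the s-order remains.
w(s2, s3) spells out as s2 ⋆ s3
F(s1, w(s2, s3), s4) spells out as s1 ⋆ s2 ⋆ s3 ⋆ s4

s1 ⋆ s2 ⋆ s3 ⋆ s4


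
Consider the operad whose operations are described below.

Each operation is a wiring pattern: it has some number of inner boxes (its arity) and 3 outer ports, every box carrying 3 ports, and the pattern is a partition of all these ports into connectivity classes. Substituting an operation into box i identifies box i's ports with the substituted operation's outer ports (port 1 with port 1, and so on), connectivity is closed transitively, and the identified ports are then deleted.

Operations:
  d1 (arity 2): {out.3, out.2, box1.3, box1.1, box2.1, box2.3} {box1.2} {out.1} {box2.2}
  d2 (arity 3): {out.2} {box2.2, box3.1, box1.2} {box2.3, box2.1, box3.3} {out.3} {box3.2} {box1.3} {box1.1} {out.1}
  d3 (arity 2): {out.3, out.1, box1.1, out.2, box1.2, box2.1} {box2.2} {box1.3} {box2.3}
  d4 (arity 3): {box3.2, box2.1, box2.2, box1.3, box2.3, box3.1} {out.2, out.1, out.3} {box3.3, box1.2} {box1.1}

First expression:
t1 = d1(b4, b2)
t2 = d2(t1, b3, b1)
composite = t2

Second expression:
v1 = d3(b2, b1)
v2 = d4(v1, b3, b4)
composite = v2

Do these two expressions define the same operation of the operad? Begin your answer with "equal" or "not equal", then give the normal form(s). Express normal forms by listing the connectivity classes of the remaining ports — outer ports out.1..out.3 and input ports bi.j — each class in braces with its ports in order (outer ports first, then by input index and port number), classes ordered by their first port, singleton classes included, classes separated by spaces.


not equal; the first gives {out.1} {out.2} {out.3} {b1.1, b2.1, b2.3, b3.2, b4.1, b4.3} {b1.2} {b1.3, b3.1, b3.3} {b2.2} {b4.2} and the second {out.1, out.2, out.3} {b1.1, b2.1, b2.2, b3.1, b3.2, b3.3, b4.1, b4.2, b4.3} {b1.2} {b1.3} {b2.3}

Reducing the first expression gives {out.1} {out.2} {out.3} {b1.1, b2.1, b2.3, b3.2, b4.1, b4.3} {b1.2} {b1.3, b3.1, b3.3} {b2.2} {b4.2}
Reducing the second expression gives {out.1, out.2, out.3} {b1.1, b2.1, b2.2, b3.1, b3.2, b3.3, b4.1, b4.2, b4.3} {b1.2} {b1.3} {b2.3}
Different reductions; not equal.


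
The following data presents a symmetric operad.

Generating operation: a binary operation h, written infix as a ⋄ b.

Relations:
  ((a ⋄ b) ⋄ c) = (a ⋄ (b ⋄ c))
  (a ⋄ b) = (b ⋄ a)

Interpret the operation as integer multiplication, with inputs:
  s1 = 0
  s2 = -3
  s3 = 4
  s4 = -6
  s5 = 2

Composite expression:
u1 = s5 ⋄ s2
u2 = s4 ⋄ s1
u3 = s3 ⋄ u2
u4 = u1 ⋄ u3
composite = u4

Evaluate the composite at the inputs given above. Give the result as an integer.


0

(s5 ⋄ s2) = -6
(s4 ⋄ s1) = 0
(s3 ⋄ (s4 ⋄ s1)) = 0
((s5 ⋄ s2) ⋄ (s3 ⋄ (s4 ⋄ s1))) = 0
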